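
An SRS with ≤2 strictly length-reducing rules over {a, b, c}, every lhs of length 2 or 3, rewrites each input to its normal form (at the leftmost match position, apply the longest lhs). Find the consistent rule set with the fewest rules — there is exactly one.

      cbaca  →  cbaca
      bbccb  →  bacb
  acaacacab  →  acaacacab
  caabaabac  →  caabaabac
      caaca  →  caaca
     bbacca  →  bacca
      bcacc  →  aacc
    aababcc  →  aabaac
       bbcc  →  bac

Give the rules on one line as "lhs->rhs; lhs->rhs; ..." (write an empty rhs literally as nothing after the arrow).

bba->ba; bc->a

  | cbaca
  | bbccb => bacb
  | acaacacab
  | caabaabac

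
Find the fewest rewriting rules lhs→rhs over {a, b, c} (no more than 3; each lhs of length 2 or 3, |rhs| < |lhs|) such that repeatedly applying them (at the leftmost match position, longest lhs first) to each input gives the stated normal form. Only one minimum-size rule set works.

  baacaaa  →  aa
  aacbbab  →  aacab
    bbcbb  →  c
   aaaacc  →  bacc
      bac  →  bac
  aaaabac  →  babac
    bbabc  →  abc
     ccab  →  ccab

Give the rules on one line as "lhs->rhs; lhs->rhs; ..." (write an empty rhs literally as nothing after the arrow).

aaa->b; bb->; caa->aa

  | baacaaa => baaaaa => bbaa => aa
  | aacbbab => aacab
  | bbcbb => cbb => c
  | aaaacc => bacc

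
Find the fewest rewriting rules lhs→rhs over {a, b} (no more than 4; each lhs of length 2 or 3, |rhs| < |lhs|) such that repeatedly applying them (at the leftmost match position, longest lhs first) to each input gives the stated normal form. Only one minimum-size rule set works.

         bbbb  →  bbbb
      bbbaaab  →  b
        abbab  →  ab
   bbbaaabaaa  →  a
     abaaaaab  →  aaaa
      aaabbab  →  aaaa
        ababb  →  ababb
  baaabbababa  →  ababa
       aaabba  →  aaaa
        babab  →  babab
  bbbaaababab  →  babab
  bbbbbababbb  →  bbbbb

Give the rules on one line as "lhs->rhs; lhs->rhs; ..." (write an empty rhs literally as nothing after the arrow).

  | bbbb
  | bbbaaab => baab => b
  | abbab => ab
  | bbbaaabaaa => baabaaa => baaa => a

aab->aa; baa->; bba->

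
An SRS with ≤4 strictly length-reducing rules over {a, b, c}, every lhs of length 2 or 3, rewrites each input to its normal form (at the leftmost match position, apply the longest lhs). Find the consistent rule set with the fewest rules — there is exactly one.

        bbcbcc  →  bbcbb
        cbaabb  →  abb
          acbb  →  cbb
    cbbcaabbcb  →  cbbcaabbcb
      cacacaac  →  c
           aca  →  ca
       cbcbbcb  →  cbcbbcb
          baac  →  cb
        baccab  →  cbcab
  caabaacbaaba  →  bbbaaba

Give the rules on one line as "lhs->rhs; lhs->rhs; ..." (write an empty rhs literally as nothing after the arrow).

  | bbcbcc => bbcbb
  | cbaabb => abb
  | acbb => cbb
  | cbbcaabbcb

ac->c; bac->cb; cba->; cc->b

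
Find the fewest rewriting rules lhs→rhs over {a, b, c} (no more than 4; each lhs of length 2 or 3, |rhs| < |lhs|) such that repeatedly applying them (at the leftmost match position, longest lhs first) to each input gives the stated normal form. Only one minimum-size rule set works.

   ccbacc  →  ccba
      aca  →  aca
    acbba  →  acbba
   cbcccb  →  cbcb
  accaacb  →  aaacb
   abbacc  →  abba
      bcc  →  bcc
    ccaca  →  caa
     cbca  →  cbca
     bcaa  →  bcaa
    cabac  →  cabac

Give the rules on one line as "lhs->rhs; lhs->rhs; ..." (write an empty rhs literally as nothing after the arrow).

  | ccbacc => ccba
  | aca
  | acbba
  | cbcccb => cbcb

acc->a; cac->a; ccc->c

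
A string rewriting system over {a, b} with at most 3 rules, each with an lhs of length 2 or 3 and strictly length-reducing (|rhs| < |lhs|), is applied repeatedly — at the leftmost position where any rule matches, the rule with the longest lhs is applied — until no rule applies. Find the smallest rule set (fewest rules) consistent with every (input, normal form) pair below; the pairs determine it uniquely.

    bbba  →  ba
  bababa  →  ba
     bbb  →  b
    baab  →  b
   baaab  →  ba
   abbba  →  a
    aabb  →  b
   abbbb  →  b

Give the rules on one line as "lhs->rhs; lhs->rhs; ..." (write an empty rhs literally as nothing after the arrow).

aab->; ab->; bb->

  | bbba => ba
  | bababa => baba => ba
  | bbb => b
  | baab => b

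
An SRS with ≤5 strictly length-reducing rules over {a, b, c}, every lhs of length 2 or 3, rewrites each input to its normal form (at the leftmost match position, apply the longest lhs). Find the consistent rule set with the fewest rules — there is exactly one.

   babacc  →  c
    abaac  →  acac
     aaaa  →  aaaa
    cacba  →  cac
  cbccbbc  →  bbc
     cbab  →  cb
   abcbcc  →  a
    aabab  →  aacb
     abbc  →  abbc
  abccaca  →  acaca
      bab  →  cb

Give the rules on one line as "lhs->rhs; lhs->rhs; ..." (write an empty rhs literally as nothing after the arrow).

  | babacc => cbacc => cccc => c
  | abaac => acac
  | aaaa
  | cacba => cacc => cac

ba->c; bcc->cc; cc->c; ccc->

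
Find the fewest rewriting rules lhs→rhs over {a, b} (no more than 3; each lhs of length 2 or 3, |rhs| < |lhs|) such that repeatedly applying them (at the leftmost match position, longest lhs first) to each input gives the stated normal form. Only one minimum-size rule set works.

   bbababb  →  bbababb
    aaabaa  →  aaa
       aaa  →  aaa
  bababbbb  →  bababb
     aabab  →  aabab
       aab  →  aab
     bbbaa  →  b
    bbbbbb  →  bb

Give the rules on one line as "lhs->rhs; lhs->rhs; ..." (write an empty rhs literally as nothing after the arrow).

baa->; bbb->bb

  | bbababb
  | aaabaa => aaa
  | aaa
  | bababbbb => bababbb => bababb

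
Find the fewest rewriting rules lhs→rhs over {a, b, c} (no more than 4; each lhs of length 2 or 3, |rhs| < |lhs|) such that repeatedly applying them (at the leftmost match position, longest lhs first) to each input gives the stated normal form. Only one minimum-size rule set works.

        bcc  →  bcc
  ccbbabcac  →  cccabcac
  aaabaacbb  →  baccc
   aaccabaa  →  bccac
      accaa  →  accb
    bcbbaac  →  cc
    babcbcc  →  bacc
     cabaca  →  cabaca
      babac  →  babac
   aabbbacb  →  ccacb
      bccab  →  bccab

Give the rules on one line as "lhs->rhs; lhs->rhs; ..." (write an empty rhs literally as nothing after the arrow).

aa->b; bb->c; bcb->

  | bcc
  | ccbbabcac => cccabcac
  | aaabaacbb => babaacbb => babbcbb => baccbb => baccc
  | aaccabaa => bccabaa => bccabb => bccac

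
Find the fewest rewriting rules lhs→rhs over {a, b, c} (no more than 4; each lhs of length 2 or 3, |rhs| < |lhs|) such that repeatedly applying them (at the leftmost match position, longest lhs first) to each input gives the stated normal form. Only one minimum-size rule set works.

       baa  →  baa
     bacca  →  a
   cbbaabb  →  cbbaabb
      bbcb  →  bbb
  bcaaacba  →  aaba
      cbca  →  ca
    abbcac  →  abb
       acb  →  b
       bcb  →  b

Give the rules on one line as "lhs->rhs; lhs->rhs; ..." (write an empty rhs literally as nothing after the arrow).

ac->; bbc->bb; bc->

  | baa
  | bacca => bca => a
  | cbbaabb
  | bbcb => bbb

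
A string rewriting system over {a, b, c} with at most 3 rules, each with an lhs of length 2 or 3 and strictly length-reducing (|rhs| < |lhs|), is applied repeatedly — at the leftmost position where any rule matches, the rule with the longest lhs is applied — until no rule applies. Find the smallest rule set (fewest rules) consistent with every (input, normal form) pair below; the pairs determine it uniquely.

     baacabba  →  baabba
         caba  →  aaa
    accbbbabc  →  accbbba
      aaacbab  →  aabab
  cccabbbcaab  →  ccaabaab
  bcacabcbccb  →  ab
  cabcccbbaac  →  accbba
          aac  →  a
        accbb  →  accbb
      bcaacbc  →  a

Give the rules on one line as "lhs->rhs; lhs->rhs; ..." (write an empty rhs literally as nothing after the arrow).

  | baacabba => baabba
  | caba => aaa
  | accbbbabc => accbbba
  | aaacbab => aabab

aac->a; bc->; cab->aa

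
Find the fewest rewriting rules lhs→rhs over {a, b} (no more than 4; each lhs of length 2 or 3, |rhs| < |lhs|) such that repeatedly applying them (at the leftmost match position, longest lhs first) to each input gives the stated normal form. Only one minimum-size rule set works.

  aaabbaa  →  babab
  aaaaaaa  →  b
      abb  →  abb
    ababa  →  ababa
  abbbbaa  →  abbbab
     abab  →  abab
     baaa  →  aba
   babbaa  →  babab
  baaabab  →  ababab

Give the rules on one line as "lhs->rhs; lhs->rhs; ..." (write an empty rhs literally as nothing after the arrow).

aa->b; aab->a; baa->ab

  | aaabbaa => babbaa => babab
  | aaaaaaa => baaaaa => abaaa => aaba => aa => b
  | abb
  | ababa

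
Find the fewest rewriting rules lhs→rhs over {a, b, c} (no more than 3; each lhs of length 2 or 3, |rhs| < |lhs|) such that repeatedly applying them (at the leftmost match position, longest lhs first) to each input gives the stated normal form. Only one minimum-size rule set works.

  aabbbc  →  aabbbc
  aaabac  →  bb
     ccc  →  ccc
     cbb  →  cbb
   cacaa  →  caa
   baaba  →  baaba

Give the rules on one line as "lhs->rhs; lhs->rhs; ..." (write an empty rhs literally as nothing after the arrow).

  | aabbbc
  | aaabac => bbac => bb
  | ccc
  | cbb

aaa->b; ac->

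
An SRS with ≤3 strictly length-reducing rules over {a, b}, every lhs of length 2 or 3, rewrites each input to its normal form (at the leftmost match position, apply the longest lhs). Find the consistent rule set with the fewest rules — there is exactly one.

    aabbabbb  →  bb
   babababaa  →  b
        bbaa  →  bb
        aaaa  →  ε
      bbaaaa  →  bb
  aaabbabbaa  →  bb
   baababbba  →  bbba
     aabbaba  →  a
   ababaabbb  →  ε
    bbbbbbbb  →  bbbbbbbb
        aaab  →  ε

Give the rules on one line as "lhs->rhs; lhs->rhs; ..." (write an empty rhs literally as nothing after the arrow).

  | aabbabbb => aababbb => aaabbb => abbb => bb
  | babababaa => bababaa => babaa => baa => b
  | bbaa => bb
  | aaaa => aa => ε

aa->; aab->aa; ab->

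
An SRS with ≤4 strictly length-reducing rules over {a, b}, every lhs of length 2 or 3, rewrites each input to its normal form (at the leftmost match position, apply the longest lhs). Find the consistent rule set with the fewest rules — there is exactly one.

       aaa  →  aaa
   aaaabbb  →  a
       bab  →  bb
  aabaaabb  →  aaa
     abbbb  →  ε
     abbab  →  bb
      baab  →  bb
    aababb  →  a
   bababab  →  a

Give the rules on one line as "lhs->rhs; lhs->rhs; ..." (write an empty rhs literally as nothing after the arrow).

  | aaa
  | aaaabbb => aaabb => aab => a
  | bab => bb
  | aabaaabb => aaaaabb => aaaab => aaa

ab->; aba->aa; ba->b; bbb->ab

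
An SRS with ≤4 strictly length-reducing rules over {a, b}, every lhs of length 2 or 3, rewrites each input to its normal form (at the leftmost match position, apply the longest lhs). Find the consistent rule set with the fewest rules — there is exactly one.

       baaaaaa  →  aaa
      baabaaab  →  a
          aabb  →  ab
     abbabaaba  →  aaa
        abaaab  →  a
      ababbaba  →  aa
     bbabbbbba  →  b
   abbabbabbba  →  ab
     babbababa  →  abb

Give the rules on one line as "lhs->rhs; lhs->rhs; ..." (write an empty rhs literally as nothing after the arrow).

  | baaaaaa => abaaaa => aabaa => aaa
  | baabaaab => abbaaab => ababab => abbab => abbb => a
  | aabb => ab
  | abbabaaba => abbbaaba => aaaba => aaa

aab->a; ba->b; baa->ab; bbb->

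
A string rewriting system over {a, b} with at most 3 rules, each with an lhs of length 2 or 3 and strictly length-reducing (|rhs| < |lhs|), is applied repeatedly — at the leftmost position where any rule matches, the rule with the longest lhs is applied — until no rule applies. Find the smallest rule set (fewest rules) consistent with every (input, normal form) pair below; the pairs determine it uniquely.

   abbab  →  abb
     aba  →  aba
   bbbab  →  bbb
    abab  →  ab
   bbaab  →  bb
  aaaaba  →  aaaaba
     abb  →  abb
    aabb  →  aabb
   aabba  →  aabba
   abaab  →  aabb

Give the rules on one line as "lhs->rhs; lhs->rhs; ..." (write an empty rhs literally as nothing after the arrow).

  | abbab => abb
  | aba
  | bbbab => bbb
  | abab => ab

baa->ab; bab->b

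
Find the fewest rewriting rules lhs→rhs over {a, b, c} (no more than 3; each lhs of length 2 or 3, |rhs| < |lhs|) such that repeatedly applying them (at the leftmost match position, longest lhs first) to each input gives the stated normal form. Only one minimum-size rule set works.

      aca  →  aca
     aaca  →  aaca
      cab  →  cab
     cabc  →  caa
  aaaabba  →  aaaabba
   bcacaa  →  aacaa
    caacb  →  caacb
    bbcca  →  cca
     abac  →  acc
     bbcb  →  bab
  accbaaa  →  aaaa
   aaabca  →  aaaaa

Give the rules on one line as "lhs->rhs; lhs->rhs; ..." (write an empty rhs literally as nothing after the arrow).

bac->cc; bc->a; ccb->

  | aca
  | aaca
  | cab
  | cabc => caa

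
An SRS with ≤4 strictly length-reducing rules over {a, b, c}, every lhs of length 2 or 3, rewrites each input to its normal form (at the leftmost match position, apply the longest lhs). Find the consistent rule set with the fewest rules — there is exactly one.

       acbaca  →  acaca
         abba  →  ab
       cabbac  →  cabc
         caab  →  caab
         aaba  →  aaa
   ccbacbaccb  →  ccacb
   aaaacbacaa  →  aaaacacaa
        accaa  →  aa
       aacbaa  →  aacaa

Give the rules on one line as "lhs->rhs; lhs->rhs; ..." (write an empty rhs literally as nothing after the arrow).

acc->; ba->a; bba->b

  | acbaca => acaca
  | abba => ab
  | cabbac => cabc
  | caab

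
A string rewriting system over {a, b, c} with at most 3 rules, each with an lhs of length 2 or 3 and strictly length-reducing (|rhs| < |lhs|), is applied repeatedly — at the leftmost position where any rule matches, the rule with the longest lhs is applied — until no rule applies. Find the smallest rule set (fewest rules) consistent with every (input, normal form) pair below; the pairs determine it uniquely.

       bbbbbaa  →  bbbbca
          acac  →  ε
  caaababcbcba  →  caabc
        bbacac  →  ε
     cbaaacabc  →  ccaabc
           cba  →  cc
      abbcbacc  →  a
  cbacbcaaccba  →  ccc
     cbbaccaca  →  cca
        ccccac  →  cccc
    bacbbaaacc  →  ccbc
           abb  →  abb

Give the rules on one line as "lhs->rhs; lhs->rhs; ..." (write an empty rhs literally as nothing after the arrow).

ac->; ba->c; bcc->

  | bbbbbaa => bbbbca
  | acac => ac => ε
  | caaababcbcba => caaacbcbcba => caabcbcba => caabcbcc => caabc
  | bbacac => bccac => ac => ε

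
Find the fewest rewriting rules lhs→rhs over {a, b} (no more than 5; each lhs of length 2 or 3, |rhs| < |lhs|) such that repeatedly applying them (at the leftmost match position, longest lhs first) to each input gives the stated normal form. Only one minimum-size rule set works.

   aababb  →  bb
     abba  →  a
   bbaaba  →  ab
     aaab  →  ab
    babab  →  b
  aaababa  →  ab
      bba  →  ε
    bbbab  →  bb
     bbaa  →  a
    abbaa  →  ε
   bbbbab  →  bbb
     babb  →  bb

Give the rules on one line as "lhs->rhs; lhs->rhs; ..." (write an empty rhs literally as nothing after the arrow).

aa->; ba->b; bab->b; bba->

  | aababb => babb => bb
  | abba => a
  | bbaaba => aba => ab
  | aaab => ab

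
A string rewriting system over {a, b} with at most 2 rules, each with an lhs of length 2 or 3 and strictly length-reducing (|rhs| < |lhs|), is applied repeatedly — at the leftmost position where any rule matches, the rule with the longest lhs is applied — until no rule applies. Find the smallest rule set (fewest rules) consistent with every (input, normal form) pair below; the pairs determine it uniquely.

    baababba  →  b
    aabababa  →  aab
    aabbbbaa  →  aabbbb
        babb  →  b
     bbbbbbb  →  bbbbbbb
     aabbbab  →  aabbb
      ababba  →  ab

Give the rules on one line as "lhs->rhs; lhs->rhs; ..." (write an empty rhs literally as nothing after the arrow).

  | baababba => bababba => baabba => babba => baba => baa => ba => b
  | aabababa => aabaaba => aababa => aabaa => aaba => aab
  | aabbbbaa => aabbbba => aabbbb
  | babb => bab => ba => b

ba->b; bab->ba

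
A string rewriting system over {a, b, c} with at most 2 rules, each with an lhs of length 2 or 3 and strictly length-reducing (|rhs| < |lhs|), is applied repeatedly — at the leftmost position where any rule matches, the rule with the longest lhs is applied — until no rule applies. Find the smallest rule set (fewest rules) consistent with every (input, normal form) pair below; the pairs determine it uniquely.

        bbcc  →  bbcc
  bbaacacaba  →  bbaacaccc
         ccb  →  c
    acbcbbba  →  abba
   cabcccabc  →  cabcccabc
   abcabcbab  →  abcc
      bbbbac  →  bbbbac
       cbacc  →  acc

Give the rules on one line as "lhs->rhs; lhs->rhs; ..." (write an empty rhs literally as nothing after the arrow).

aba->cc; cb->

  | bbcc
  | bbaacacaba => bbaacaccc
  | ccb => c
  | acbcbbba => acbbba => abba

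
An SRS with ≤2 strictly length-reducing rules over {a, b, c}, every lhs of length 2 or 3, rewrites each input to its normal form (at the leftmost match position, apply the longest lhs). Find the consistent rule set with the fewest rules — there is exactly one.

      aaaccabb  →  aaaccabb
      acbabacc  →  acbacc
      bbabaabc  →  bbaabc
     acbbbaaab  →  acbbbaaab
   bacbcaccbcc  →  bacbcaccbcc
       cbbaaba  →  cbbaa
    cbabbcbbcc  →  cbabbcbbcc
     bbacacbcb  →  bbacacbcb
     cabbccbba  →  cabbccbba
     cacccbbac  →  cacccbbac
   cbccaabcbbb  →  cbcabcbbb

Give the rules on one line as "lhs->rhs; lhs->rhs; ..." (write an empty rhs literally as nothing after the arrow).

aba->a; caa->a

  | aaaccabb
  | acbabacc => acbacc
  | bbabaabc => bbaabc
  | acbbbaaab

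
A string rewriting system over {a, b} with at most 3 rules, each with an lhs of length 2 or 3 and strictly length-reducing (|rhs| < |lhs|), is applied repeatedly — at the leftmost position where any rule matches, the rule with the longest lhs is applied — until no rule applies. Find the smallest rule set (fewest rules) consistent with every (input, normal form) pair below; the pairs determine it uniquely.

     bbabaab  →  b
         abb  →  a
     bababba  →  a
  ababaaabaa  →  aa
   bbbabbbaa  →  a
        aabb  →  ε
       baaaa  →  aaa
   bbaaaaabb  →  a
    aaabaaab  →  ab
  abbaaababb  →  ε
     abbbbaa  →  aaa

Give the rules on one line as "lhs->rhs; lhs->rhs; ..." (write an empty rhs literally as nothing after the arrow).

aab->b; ba->; bb->

  | bbabaab => abaab => aab => b
  | abb => a
  | bababba => babba => bba => a
  | ababaaabaa => abaaabaa => aaabaa => abaa => aa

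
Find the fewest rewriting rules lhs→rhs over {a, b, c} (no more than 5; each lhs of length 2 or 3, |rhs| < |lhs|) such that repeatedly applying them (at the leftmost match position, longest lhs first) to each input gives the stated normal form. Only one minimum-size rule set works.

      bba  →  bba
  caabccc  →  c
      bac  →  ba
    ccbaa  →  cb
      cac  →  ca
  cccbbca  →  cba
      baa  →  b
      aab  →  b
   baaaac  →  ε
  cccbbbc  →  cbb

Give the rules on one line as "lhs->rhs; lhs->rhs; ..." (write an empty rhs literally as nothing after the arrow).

aa->; ac->a; bc->; cc->c

  | bba
  | caabccc => cbccc => ccc => cc => c
  | bac => ba
  | ccbaa => cbaa => cb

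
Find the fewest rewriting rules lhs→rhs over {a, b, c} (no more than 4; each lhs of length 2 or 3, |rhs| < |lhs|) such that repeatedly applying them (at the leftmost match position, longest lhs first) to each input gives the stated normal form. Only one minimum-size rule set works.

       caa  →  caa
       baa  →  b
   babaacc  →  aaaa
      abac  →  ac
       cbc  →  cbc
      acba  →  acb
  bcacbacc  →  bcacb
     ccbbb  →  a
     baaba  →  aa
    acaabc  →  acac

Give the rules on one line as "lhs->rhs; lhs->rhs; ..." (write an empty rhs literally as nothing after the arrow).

ab->; ba->b; bb->a; cc->a

  | caa
  | baa => ba => b
  | babaacc => bbaacc => aaacc => aaaa
  | abac => ac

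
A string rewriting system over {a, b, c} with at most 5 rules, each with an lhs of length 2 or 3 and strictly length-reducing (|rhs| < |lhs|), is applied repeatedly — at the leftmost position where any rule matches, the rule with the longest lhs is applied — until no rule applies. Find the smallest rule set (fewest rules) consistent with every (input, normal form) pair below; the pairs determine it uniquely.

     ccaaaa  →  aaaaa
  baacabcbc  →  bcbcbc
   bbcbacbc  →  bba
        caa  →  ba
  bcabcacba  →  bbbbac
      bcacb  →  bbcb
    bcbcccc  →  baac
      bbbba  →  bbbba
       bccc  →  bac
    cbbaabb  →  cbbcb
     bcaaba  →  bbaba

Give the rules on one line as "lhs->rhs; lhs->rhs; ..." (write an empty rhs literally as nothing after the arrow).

aab->c; ca->b; cba->ac; cc->a

  | ccaaaa => aaaaa
  | baacabcbc => baabbcbc => bcbcbc
  | bbcbacbc => bbaccbc => bbaabc => bbcc => bba
  | caa => ba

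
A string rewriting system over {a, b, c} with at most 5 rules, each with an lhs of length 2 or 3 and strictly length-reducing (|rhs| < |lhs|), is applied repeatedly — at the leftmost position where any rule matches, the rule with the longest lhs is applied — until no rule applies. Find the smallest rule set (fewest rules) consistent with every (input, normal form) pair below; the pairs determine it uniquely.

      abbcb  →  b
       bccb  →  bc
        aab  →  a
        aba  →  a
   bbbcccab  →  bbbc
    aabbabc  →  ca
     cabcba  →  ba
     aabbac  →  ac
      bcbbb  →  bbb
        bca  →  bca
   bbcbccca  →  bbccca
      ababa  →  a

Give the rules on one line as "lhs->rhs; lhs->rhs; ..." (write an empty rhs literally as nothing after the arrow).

ab->; abc->ca; cab->b; cb->

  | abbcb => bcb => b
  | bccb => bc
  | aab => a
  | aba => a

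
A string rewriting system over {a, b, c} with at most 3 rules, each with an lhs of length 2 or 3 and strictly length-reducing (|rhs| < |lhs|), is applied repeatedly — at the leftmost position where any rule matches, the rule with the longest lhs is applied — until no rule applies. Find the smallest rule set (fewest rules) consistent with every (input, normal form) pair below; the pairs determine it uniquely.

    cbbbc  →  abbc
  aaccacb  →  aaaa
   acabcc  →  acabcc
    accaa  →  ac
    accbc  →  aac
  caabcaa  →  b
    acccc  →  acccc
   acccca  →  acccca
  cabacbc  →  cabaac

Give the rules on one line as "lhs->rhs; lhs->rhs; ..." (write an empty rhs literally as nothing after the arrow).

  | cbbbc => abbc
  | aaccacb => aacacb => aaacb => aaaa
  | acabcc
  | accaa => ac

caa->; cac->ac; cb->a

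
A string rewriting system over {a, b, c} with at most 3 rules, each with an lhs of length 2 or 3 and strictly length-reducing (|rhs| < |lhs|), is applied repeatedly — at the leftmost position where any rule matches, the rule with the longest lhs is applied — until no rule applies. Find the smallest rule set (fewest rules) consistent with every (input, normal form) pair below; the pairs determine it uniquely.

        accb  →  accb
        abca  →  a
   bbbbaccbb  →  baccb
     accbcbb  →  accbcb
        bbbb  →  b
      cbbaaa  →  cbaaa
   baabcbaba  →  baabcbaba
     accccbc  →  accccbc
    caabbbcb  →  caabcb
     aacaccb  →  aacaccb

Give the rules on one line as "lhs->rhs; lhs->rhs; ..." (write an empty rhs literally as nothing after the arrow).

bb->b; bca->

  | accb
  | abca => a
  | bbbbaccbb => bbbaccbb => bbaccbb => baccbb => baccb
  | accbcbb => accbcb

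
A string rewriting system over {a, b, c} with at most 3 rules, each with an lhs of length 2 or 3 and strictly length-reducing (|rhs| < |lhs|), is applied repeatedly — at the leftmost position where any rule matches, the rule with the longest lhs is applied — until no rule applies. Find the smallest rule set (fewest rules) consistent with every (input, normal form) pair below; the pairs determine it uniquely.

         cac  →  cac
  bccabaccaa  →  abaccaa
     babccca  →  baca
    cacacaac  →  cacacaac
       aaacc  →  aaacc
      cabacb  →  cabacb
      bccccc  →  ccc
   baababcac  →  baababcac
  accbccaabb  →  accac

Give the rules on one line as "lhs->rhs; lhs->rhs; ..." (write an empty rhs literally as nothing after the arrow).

abb->c; bcc->

  | cac
  | bccabaccaa => abaccaa
  | babccca => baca
  | cacacaac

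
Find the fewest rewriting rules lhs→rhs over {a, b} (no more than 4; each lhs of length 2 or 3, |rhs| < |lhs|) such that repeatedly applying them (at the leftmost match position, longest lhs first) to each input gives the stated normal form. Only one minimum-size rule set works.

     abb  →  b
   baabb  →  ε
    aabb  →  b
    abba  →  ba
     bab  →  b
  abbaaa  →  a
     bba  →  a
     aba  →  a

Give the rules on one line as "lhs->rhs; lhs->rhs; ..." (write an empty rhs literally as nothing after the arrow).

aa->b; ab->; bb->

  | abb => b
  | baabb => bbbb => bb => ε
  | aabb => bbb => b
  | abba => ba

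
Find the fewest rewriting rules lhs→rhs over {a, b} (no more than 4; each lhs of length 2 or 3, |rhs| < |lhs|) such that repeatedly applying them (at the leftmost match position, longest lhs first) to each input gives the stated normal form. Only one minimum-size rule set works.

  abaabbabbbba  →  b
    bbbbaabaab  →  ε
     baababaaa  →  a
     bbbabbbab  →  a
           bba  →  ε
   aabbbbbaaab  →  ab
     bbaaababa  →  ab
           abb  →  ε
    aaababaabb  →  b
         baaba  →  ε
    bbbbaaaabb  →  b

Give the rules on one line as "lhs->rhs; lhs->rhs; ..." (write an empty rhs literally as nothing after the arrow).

  | abaabbabbbba => ababbabbbba => abbbabbbba => aababbbba => abbbba => aabba => ba => b
  | bbbbaabaab => abbaabaab => aaaabaab => aabaab => aab => ε
  | baababaaa => bababaaa => bbabaaa => aabaaa => aaa => a
  | bbbabbbab => ababbbab => abbbbab => aabbab => bab => bb => a

aa->; aab->; ba->b; bb->a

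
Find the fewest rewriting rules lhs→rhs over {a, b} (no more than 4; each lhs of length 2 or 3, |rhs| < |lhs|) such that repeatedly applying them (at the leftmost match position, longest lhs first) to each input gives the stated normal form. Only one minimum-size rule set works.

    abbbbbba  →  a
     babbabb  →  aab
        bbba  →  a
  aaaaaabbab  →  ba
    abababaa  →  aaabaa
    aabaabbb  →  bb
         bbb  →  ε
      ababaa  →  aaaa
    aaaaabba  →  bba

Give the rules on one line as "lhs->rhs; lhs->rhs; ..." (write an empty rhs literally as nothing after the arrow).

  | abbbbbba => bbbbbba => bbba => a
  | babbabb => ababb => aab
  | bbba => a
  | aaaaaabbab => aaaaabbab => aaaabbab => aaabbab => aabbab => abbab => bbab => ba

abb->bb; bab->a; bbb->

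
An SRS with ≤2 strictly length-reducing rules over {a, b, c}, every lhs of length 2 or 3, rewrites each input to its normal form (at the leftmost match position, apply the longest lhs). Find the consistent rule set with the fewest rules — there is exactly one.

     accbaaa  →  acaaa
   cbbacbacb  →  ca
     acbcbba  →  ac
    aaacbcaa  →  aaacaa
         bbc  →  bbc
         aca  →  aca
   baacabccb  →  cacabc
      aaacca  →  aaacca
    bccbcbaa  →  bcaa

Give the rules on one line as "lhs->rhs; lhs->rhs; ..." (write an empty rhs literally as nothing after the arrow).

ba->c; cb->

  | accbaaa => acaaa
  | cbbacbacb => bacbacb => ccbacb => cacb => ca
  | acbcbba => acbba => aba => ac
  | aaacbcaa => aaacaa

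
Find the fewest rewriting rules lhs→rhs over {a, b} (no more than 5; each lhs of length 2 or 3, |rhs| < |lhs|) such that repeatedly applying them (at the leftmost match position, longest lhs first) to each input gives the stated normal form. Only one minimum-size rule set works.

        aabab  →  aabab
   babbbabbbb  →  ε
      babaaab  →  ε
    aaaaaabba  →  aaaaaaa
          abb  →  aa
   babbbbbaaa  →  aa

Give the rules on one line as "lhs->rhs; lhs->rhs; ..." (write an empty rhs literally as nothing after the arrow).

  | aabab
  | babbbabbbb => baabbbb => bbbbbb => bbb => ε
  | babaaab => babbab => baab => bbb => ε
  | aaaaaabba => aaaaaaa

baa->bb; bb->a; bba->a; bbb->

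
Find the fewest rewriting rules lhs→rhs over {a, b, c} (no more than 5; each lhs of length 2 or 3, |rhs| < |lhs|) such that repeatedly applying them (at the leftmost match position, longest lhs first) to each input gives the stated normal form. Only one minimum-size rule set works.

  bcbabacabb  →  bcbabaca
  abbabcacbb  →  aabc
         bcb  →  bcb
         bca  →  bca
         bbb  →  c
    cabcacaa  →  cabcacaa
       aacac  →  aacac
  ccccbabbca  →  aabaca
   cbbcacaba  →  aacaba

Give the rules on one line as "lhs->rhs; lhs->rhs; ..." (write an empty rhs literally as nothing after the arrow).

  | bcbabacabb => bcbabaca
  | abbabcacbb => aabcacbb => aabcbb => aabc
  | bcb
  | bca

acb->b; bb->; bbb->c; cc->a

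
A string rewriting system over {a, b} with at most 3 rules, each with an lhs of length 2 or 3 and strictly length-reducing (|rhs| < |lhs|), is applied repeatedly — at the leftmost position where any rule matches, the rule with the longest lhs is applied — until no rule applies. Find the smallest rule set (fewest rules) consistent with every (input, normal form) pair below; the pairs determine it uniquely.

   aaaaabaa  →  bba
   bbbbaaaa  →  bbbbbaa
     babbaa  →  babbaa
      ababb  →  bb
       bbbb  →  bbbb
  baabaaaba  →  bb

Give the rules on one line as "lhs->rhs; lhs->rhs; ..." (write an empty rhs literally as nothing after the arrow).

aaa->ba; aba->

  | aaaaabaa => baaabaa => bbabaa => bba
  | bbbbaaaa => bbbbbaa
  | babbaa
  | ababb => bb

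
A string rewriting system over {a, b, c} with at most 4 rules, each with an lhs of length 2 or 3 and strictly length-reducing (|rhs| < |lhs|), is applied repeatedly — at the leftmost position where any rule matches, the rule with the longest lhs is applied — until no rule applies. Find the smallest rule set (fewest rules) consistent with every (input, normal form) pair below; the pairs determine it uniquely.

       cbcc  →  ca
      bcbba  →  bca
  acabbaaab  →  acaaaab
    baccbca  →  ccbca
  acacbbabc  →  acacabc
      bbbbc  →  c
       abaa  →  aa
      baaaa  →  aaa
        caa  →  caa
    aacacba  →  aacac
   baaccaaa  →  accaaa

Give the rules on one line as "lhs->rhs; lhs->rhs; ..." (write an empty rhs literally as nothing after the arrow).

  | cbcc => ca
  | bcbba => bca
  | acabbaaab => acaaaab
  | baccbca => ccbca

ba->; bb->; bcc->a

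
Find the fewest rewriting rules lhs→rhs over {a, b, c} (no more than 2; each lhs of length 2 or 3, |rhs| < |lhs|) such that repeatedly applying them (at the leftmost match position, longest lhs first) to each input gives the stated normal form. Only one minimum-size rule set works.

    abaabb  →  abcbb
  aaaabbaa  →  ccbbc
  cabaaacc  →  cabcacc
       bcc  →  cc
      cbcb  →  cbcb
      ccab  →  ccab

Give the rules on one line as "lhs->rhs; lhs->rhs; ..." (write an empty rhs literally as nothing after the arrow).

  | abaabb => abcbb
  | aaaabbaa => caabbaa => ccbbaa => ccbbc
  | cabaaacc => cabcacc
  | bcc => cc

aa->c; bcc->cc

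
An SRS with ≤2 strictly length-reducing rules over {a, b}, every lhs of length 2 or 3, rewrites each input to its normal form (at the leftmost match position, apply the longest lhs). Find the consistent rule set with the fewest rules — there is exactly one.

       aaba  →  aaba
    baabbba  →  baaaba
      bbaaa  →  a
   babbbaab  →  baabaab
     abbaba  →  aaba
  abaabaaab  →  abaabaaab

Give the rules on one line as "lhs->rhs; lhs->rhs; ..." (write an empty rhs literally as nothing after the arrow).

bb->a; bba->bb

  | aaba
  | baabbba => baaaba
  | bbaaa => bbaa => bba => bb => a
  | babbbaab => baabaab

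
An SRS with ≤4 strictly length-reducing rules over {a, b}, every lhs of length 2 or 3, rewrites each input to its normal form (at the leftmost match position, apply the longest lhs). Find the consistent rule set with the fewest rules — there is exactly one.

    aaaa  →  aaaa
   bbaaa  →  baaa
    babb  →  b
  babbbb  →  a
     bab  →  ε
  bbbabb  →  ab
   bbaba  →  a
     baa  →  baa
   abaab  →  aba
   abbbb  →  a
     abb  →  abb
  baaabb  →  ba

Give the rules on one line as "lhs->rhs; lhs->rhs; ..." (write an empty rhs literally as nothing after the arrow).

aab->a; bab->; bba->ba; bbb->a

  | aaaa
  | bbaaa => baaa
  | babb => b
  | babbbb => bbb => a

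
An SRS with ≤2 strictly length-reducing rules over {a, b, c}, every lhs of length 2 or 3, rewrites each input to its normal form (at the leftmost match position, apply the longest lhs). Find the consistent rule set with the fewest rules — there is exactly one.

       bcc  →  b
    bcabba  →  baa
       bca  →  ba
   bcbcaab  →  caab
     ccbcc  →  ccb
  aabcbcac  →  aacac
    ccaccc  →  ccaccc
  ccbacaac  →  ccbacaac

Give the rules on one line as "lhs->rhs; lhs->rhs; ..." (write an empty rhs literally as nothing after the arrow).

bb->; bc->b

  | bcc => bc => b
  | bcabba => babba => baa
  | bca => ba
  | bcbcaab => bbcaab => caab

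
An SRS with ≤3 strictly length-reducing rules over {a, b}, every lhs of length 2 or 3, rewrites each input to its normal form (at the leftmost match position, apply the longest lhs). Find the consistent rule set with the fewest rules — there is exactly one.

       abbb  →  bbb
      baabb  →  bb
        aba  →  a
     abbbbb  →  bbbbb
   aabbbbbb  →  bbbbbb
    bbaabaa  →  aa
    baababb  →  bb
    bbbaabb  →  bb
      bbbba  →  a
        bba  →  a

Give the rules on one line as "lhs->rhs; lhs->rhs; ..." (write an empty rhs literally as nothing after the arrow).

ab->b; ba->a

  | abbb => bbb
  | baabb => aabb => abb => bb
  | aba => ba => a
  | abbbbb => bbbbb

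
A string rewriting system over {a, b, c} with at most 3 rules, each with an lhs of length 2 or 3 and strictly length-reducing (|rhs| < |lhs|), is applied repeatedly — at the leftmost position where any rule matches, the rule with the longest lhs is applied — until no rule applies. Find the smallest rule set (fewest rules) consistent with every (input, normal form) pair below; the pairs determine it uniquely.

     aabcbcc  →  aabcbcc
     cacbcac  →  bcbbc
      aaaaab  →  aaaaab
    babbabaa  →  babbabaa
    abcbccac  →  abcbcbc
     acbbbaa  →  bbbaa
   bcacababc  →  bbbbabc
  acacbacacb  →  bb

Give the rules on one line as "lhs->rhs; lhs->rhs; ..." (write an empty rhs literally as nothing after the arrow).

  | aabcbcc
  | cacbcac => bcbcac => bcbbc
  | aaaaab
  | babbabaa

ac->; ca->b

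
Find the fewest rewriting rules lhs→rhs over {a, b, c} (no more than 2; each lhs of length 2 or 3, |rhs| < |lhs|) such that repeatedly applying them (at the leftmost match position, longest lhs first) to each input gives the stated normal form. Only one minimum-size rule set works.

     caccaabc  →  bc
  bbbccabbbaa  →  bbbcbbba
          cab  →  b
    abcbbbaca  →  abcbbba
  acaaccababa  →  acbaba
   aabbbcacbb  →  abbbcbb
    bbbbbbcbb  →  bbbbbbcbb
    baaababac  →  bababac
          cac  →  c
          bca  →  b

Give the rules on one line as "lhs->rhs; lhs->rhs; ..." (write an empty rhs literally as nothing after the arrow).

  | caccaabc => ccaabc => cabc => bc
  | bbbccabbbaa => bbbcbbbaa => bbbcbbba
  | cab => b
  | abcbbbaca => abcbbba

aa->a; ca->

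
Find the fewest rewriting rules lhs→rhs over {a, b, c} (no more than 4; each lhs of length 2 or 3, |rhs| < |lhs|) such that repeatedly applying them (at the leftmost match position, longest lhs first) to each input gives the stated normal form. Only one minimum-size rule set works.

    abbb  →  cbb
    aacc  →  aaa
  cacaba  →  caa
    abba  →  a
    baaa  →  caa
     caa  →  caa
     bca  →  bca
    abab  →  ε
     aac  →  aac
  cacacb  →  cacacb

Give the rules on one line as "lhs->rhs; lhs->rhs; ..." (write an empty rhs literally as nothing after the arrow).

  | abbb => cbb
  | aacc => aaa
  | cacaba => caa
  | abba => cba => cc => a

ab->c; ba->c; cab->; cc->a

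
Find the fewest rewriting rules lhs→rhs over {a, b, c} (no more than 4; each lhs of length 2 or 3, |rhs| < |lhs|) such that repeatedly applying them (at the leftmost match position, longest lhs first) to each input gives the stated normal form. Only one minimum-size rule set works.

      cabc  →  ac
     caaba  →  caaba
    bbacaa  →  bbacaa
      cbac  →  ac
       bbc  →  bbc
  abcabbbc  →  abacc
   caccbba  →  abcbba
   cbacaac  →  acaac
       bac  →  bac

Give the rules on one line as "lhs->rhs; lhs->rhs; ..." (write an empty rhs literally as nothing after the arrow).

  | cabc => ac
  | caaba
  | bbacaa
  | cbac => ac

abb->ac; cab->a; cac->ab; cba->a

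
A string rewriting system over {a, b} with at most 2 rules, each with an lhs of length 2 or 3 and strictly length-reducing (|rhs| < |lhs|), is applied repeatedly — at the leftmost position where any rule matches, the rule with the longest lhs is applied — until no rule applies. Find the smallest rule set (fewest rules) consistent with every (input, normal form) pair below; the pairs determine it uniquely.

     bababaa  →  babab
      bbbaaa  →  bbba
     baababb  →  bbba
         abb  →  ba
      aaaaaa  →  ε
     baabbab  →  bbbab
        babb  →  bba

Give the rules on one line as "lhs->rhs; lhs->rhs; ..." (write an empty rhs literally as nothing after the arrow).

aa->; abb->ba

  | bababaa => babab
  | bbbaaa => bbba
  | baababb => bbabb => bbba
  | abb => ba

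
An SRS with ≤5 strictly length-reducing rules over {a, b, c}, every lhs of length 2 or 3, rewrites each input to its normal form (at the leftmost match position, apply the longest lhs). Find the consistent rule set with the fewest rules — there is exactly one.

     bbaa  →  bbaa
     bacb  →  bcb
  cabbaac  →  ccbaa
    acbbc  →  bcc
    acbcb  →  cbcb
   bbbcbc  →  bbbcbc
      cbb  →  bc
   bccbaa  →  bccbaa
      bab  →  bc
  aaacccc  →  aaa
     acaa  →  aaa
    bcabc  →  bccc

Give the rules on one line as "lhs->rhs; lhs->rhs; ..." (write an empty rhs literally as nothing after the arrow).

  | bbaa
  | bacb => bcb
  | cabbaac => ccbaac => ccbaa
  | acbbc => cbbc => bcc

ab->c; ac->a; acb->cb; cbb->bc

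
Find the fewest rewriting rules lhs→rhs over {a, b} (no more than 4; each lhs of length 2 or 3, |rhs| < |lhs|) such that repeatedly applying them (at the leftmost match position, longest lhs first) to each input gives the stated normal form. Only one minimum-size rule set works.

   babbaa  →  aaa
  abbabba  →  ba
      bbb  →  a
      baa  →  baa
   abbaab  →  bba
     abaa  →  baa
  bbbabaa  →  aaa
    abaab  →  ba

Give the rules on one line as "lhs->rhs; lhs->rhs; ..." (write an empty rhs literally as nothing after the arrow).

  | babbaa => bbbaa => aaa
  | abbabba => bbabba => bbbba => aba => ba
  | bbb => a
  | baa

aab->a; ab->b; bbb->a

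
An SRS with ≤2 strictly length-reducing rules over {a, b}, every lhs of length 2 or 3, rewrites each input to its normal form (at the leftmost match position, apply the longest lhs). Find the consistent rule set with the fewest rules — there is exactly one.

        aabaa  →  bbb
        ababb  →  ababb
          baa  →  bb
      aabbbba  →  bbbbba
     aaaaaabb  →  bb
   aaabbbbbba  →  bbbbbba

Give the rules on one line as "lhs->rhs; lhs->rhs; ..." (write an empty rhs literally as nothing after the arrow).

aa->b; aaa->

  | aabaa => bbaa => bbb
  | ababb
  | baa => bb
  | aabbbba => bbbbba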